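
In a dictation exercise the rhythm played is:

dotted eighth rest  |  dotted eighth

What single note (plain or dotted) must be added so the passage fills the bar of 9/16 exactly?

The bar of 9/16 = 9 sixteenth notes.
In sixteenth notes: dotted eighth rest = 3; dotted eighth = 3.
Adding: 3 + 3 = 6.
Remaining: 9 − 6 = 3 sixteenth notes, which is a dotted eighth note.

dotted eighth note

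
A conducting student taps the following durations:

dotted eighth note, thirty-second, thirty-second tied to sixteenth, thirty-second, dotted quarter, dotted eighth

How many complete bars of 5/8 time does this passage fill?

One bar of 5/8 = 20 thirty-second notes.
In thirty-second notes: dotted eighth note = 6; thirty-second = 1; thirty-second tied to sixteenth (thirty-second + sixteenth) = 3; thirty-second = 1; dotted quarter = 12; dotted eighth = 6.
Total: 6 + 1 + 3 + 1 + 12 + 6 = 29.
29 ÷ 20 = 1 complete bar with 9 left over.

1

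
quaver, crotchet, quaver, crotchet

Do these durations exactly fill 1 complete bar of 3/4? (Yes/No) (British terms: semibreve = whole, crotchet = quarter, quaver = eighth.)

One bar of 3/4 = 6 eighth notes.
Express everything in eighth notes: quaver = 1; crotchet = 2; quaver = 1; crotchet = 2.
Total: 1 + 2 + 1 + 2 = 6.
6 equals 6, so the answer is Yes.

Yes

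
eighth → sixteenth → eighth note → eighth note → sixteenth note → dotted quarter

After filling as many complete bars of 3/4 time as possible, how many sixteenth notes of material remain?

2

One bar of 3/4 = 12 sixteenth notes.
Express everything in sixteenth notes: eighth = 2; sixteenth = 1; eighth note = 2; eighth note = 2; sixteenth note = 1; dotted quarter = 6.
Total: 2 + 1 + 2 + 2 + 1 + 6 = 14.
14 ÷ 12 = 1 complete bar with 2 sixteenth notes remaining.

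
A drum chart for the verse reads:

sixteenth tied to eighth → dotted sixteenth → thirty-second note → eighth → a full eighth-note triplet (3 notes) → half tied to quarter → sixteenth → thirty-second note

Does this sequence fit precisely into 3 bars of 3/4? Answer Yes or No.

No

One bar of 3/4 = 24 thirty-second notes, so 3 bars = 72.
In thirty-second notes: sixteenth tied to eighth (sixteenth + eighth) = 6; dotted sixteenth = 3; thirty-second note = 1; eighth = 4; a full eighth-note triplet (3 notes) (three triplet eighths span one quarter) = 8; half tied to quarter (half + quarter) = 24; sixteenth = 2; thirty-second note = 1.
Altogether 6 + 3 + 1 + 4 + 8 + 24 + 2 + 1 = 49.
49 falls short of 72, so the answer is No.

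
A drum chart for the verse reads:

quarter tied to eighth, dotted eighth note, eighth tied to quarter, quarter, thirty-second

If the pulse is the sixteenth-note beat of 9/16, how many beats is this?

19.5

One sixteenth-note beat = 2 thirty-second notes.
Working in thirty-second notes: quarter tied to eighth (quarter + eighth) = 12; dotted eighth note = 6; eighth tied to quarter (eighth + quarter) = 12; quarter = 8; thirty-second = 1.
Sum: 12 + 6 + 12 + 8 + 1 = 39.
39 ÷ 2 = 19.5 beats.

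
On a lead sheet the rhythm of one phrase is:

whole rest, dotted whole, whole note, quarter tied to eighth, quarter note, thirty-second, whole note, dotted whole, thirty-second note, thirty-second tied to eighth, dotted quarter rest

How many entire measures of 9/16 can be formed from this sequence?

12

One bar of 9/16 = 18 thirty-second notes.
Convert each value to thirty-second notes: whole rest = 32; dotted whole = 48; whole note = 32; quarter tied to eighth (quarter + eighth) = 12; quarter note = 8; thirty-second = 1; whole note = 32; dotted whole = 48; thirty-second note = 1; thirty-second tied to eighth (thirty-second + eighth) = 5; dotted quarter rest = 12.
Sum: 32 + 48 + 32 + 12 + 8 + 1 + 32 + 48 + 1 + 5 + 12 = 231.
231 ÷ 18 = 12 complete bars with 15 left over.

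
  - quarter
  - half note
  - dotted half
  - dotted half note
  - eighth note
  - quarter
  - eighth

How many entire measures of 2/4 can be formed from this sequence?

One bar of 2/4 = 4 eighth notes.
Express everything in eighth notes: quarter = 2; half note = 4; dotted half = 6; dotted half note = 6; eighth note = 1; quarter = 2; eighth = 1.
Total: 2 + 4 + 6 + 6 + 1 + 2 + 1 = 22.
22 ÷ 4 = 5 complete bars with 2 left over.

5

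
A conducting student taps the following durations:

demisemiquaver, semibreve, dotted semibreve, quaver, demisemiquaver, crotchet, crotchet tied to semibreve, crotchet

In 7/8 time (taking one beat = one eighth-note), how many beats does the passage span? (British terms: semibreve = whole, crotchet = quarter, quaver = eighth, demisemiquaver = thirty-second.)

One eighth-note beat = 4 thirty-second notes.
In thirty-second notes: demisemiquaver = 1; semibreve = 32; dotted semibreve = 48; quaver = 4; demisemiquaver = 1; crotchet = 8; crotchet tied to semibreve (crotchet + semibreve) = 40; crotchet = 8.
Sum: 1 + 32 + 48 + 4 + 1 + 8 + 40 + 8 = 142.
142 ÷ 4 = 35.5 beats.

35.5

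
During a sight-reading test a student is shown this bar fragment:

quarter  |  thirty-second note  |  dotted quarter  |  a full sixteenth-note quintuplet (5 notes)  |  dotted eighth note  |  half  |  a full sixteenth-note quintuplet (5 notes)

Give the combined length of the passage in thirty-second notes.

59

Each duration in thirty-second notes: quarter = 8; thirty-second note = 1; dotted quarter = 12; a full sixteenth-note quintuplet (5 notes) (five quintuplet sixteenths span one quarter) = 8; dotted eighth note = 6; half = 16; a full sixteenth-note quintuplet (5 notes) (five quintuplet sixteenths span one quarter) = 8.
Adding: 8 + 1 + 12 + 8 + 6 + 16 + 8 = 59 thirty-second notes.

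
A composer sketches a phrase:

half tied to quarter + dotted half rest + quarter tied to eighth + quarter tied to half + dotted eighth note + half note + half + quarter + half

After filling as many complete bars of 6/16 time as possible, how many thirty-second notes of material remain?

One bar of 6/16 = 6 sixteenth notes.
Convert each value to sixteenth notes: half tied to quarter (half + quarter) = 12; dotted half rest = 12; quarter tied to eighth (quarter + eighth) = 6; quarter tied to half (quarter + half) = 12; dotted eighth note = 3; half note = 8; half = 8; quarter = 4; half = 8.
Altogether 12 + 12 + 6 + 12 + 3 + 8 + 8 + 4 + 8 = 73.
73 ÷ 6 = 12 complete bars with 1 sixteenth note remaining = 2 thirty-second notes.

2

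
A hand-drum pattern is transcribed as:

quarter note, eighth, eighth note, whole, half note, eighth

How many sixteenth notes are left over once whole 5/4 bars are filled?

14

One bar of 5/4 = 10 eighth notes.
Convert each value to eighth notes: quarter note = 2; eighth = 1; eighth note = 1; whole = 8; half note = 4; eighth = 1.
Altogether 2 + 1 + 1 + 8 + 4 + 1 = 17.
17 ÷ 10 = 1 complete bar with 7 eighth notes remaining = 14 sixteenth notes.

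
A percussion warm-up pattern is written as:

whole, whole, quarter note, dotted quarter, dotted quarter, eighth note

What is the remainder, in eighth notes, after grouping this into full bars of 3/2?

1

One bar of 3/2 = 12 eighth notes.
Convert each value to eighth notes: whole = 8; whole = 8; quarter note = 2; dotted quarter = 3; dotted quarter = 3; eighth note = 1.
Sum: 8 + 8 + 2 + 3 + 3 + 1 = 25.
25 ÷ 12 = 2 complete bars with 1 eighth note remaining.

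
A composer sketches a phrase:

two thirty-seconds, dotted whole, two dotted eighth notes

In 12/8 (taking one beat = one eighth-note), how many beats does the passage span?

15.5

One eighth-note beat = 4 thirty-second notes.
Each duration in thirty-second notes: thirty-second = 1; thirty-second = 1; dotted whole = 48; dotted eighth note = 6; dotted eighth note = 6.
Altogether 1 + 1 + 48 + 6 + 6 = 62.
62 ÷ 4 = 15.5 beats.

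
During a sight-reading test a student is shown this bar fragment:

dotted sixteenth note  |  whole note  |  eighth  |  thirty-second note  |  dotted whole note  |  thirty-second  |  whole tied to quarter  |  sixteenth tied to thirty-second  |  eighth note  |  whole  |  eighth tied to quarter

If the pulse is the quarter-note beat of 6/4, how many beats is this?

One quarter-note beat = 8 thirty-second notes.
Express everything in thirty-second notes: dotted sixteenth note = 3; whole note = 32; eighth = 4; thirty-second note = 1; dotted whole note = 48; thirty-second = 1; whole tied to quarter (whole + quarter) = 40; sixteenth tied to thirty-second (sixteenth + thirty-second) = 3; eighth note = 4; whole = 32; eighth tied to quarter (eighth + quarter) = 12.
Altogether 3 + 32 + 4 + 1 + 48 + 1 + 40 + 3 + 4 + 32 + 12 = 180.
180 ÷ 8 = 22.5 beats.

22.5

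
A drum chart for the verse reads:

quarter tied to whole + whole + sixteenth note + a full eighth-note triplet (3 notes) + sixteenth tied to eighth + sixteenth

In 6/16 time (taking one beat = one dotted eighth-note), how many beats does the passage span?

One dotted eighth-note beat = 3 sixteenth notes.
In sixteenth notes: quarter tied to whole (quarter + whole) = 20; whole = 16; sixteenth note = 1; a full eighth-note triplet (3 notes) (three triplet eighths span one quarter) = 4; sixteenth tied to eighth (sixteenth + eighth) = 3; sixteenth = 1.
Total: 20 + 16 + 1 + 4 + 3 + 1 = 45.
45 ÷ 3 = 15 beats.

15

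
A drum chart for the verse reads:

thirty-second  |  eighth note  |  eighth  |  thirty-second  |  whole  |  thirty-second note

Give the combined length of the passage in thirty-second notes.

43

Working in thirty-second notes: thirty-second = 1; eighth note = 4; eighth = 4; thirty-second = 1; whole = 32; thirty-second note = 1.
Sum: 1 + 4 + 4 + 1 + 32 + 1 = 43 thirty-second notes.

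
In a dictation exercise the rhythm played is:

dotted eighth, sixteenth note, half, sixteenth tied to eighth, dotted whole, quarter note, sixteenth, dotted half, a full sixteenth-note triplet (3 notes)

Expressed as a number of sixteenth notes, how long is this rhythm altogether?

Each duration in sixteenth notes: dotted eighth = 3; sixteenth note = 1; half = 8; sixteenth tied to eighth (sixteenth + eighth) = 3; dotted whole = 24; quarter note = 4; sixteenth = 1; dotted half = 12; a full sixteenth-note triplet (3 notes) (three triplet sixteenths span one eighth) = 2.
Adding: 3 + 1 + 8 + 3 + 24 + 4 + 1 + 12 + 2 = 58 sixteenth notes.

58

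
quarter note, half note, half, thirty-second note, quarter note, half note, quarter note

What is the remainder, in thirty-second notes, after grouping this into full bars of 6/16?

One bar of 6/16 = 12 thirty-second notes.
Convert each value to thirty-second notes: quarter note = 8; half note = 16; half = 16; thirty-second note = 1; quarter note = 8; half note = 16; quarter note = 8.
Sum: 8 + 16 + 16 + 1 + 8 + 16 + 8 = 73.
73 ÷ 12 = 6 complete bars with 1 thirty-second note remaining.

1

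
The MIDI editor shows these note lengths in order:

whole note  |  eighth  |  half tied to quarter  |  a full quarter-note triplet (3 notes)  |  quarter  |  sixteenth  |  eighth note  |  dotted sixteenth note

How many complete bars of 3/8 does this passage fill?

One bar of 3/8 = 12 thirty-second notes.
Working in thirty-second notes: whole note = 32; eighth = 4; half tied to quarter (half + quarter) = 24; a full quarter-note triplet (3 notes) (three triplet quarters span one half) = 16; quarter = 8; sixteenth = 2; eighth note = 4; dotted sixteenth note = 3.
Altogether 32 + 4 + 24 + 16 + 8 + 2 + 4 + 3 = 93.
93 ÷ 12 = 7 complete bars with 9 left over.

7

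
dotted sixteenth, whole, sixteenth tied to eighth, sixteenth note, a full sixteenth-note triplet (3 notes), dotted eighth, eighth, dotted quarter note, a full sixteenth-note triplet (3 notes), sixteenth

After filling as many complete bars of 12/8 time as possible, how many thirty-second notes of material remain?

27

One bar of 12/8 = 48 thirty-second notes.
In thirty-second notes: dotted sixteenth = 3; whole = 32; sixteenth tied to eighth (sixteenth + eighth) = 6; sixteenth note = 2; a full sixteenth-note triplet (3 notes) (three triplet sixteenths span one eighth) = 4; dotted eighth = 6; eighth = 4; dotted quarter note = 12; a full sixteenth-note triplet (3 notes) (three triplet sixteenths span one eighth) = 4; sixteenth = 2.
Adding: 3 + 32 + 6 + 2 + 4 + 6 + 4 + 12 + 4 + 2 = 75.
75 ÷ 48 = 1 complete bar with 27 thirty-second notes remaining.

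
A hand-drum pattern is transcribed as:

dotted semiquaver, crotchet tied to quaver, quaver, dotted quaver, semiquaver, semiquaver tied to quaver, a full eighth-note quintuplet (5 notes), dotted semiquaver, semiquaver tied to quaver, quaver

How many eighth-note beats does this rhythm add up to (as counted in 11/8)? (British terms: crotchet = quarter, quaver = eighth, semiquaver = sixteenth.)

15.5

One eighth-note beat = 4 thirty-second notes.
Convert each value to thirty-second notes: dotted semiquaver = 3; crotchet tied to quaver (crotchet + quaver) = 12; quaver = 4; dotted quaver = 6; semiquaver = 2; semiquaver tied to quaver (semiquaver + quaver) = 6; a full eighth-note quintuplet (5 notes) (five quintuplet eighths span one half) = 16; dotted semiquaver = 3; semiquaver tied to quaver (semiquaver + quaver) = 6; quaver = 4.
Total: 3 + 12 + 4 + 6 + 2 + 6 + 16 + 3 + 6 + 4 = 62.
62 ÷ 4 = 15.5 beats.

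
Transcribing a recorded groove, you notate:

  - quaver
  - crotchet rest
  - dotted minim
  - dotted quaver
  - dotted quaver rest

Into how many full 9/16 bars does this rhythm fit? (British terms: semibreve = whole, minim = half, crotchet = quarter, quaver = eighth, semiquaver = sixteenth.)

One bar of 9/16 = 9 sixteenth notes.
In sixteenth notes: quaver = 2; crotchet rest = 4; dotted minim = 12; dotted quaver = 3; dotted quaver rest = 3.
Adding: 2 + 4 + 12 + 3 + 3 = 24.
24 ÷ 9 = 2 complete bars with 6 left over.

2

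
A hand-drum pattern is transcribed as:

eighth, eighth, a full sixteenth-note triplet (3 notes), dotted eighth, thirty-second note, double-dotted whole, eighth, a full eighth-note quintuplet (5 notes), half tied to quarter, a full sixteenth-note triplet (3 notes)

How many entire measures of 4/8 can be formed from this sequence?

One bar of 4/8 = 16 thirty-second notes.
Each duration in thirty-second notes: eighth = 4; eighth = 4; a full sixteenth-note triplet (3 notes) (three triplet sixteenths span one eighth) = 4; dotted eighth = 6; thirty-second note = 1; double-dotted whole = 56; eighth = 4; a full eighth-note quintuplet (5 notes) (five quintuplet eighths span one half) = 16; half tied to quarter (half + quarter) = 24; a full sixteenth-note triplet (3 notes) (three triplet sixteenths span one eighth) = 4.
Altogether 4 + 4 + 4 + 6 + 1 + 56 + 4 + 16 + 24 + 4 = 123.
123 ÷ 16 = 7 complete bars with 11 left over.

7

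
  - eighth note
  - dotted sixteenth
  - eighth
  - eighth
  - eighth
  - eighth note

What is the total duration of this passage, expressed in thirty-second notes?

Working in thirty-second notes: eighth note = 4; dotted sixteenth = 3; eighth = 4; eighth = 4; eighth = 4; eighth note = 4.
Adding: 4 + 3 + 4 + 4 + 4 + 4 = 23 thirty-second notes.

23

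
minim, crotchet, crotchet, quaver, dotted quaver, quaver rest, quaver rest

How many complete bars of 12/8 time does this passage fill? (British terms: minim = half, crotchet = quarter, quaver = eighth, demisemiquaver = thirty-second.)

1

One bar of 12/8 = 24 sixteenth notes.
Working in sixteenth notes: minim = 8; crotchet = 4; crotchet = 4; quaver = 2; dotted quaver = 3; quaver rest = 2; quaver rest = 2.
Altogether 8 + 4 + 4 + 2 + 3 + 2 + 2 = 25.
25 ÷ 24 = 1 complete bar with 1 left over.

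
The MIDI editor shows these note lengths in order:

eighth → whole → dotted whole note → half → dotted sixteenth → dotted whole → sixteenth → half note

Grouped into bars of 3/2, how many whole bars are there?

3

One bar of 3/2 = 48 thirty-second notes.
In thirty-second notes: eighth = 4; whole = 32; dotted whole note = 48; half = 16; dotted sixteenth = 3; dotted whole = 48; sixteenth = 2; half note = 16.
Adding: 4 + 32 + 48 + 16 + 3 + 48 + 2 + 16 = 169.
169 ÷ 48 = 3 complete bars with 25 left over.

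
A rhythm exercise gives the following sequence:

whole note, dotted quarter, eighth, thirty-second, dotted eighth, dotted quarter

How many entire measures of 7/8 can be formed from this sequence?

2

One bar of 7/8 = 28 thirty-second notes.
In thirty-second notes: whole note = 32; dotted quarter = 12; eighth = 4; thirty-second = 1; dotted eighth = 6; dotted quarter = 12.
Sum: 32 + 12 + 4 + 1 + 6 + 12 = 67.
67 ÷ 28 = 2 complete bars with 11 left over.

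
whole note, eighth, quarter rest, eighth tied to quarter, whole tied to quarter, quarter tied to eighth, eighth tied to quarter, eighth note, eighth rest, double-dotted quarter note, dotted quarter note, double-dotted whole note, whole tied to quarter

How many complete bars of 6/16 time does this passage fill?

20

One bar of 6/16 = 6 sixteenth notes.
In sixteenth notes: whole note = 16; eighth = 2; quarter rest = 4; eighth tied to quarter (eighth + quarter) = 6; whole tied to quarter (whole + quarter) = 20; quarter tied to eighth (quarter + eighth) = 6; eighth tied to quarter (eighth + quarter) = 6; eighth note = 2; eighth rest = 2; double-dotted quarter note = 7; dotted quarter note = 6; double-dotted whole note = 28; whole tied to quarter (whole + quarter) = 20.
Adding: 16 + 2 + 4 + 6 + 20 + 6 + 6 + 2 + 2 + 7 + 6 + 28 + 20 = 125.
125 ÷ 6 = 20 complete bars with 5 left over.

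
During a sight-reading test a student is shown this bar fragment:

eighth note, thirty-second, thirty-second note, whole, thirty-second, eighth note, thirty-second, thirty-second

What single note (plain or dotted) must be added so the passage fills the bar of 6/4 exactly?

dotted sixteenth note

The bar of 6/4 = 48 thirty-second notes.
Express everything in thirty-second notes: eighth note = 4; thirty-second = 1; thirty-second note = 1; whole = 32; thirty-second = 1; eighth note = 4; thirty-second = 1; thirty-second = 1.
Adding: 4 + 1 + 1 + 32 + 1 + 4 + 1 + 1 = 45.
Remaining: 48 − 45 = 3 thirty-second notes, which is a dotted sixteenth note.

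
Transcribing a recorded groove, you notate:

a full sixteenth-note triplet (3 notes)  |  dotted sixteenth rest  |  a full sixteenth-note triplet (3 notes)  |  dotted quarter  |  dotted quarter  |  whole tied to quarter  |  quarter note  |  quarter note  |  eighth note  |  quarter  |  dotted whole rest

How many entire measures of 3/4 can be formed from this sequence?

One bar of 3/4 = 24 thirty-second notes.
In thirty-second notes: a full sixteenth-note triplet (3 notes) (three triplet sixteenths span one eighth) = 4; dotted sixteenth rest = 3; a full sixteenth-note triplet (3 notes) (three triplet sixteenths span one eighth) = 4; dotted quarter = 12; dotted quarter = 12; whole tied to quarter (whole + quarter) = 40; quarter note = 8; quarter note = 8; eighth note = 4; quarter = 8; dotted whole rest = 48.
Sum: 4 + 3 + 4 + 12 + 12 + 40 + 8 + 8 + 4 + 8 + 48 = 151.
151 ÷ 24 = 6 complete bars with 7 left over.

6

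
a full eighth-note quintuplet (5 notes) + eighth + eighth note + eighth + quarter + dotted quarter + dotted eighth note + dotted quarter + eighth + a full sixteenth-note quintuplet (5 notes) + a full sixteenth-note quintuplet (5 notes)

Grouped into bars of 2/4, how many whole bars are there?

One bar of 2/4 = 8 sixteenth notes.
Working in sixteenth notes: a full eighth-note quintuplet (5 notes) (five quintuplet eighths span one half) = 8; eighth = 2; eighth note = 2; eighth = 2; quarter = 4; dotted quarter = 6; dotted eighth note = 3; dotted quarter = 6; eighth = 2; a full sixteenth-note quintuplet (5 notes) (five quintuplet sixteenths span one quarter) = 4; a full sixteenth-note quintuplet (5 notes) (five quintuplet sixteenths span one quarter) = 4.
Sum: 8 + 2 + 2 + 2 + 4 + 6 + 3 + 6 + 2 + 4 + 4 = 43.
43 ÷ 8 = 5 complete bars with 3 left over.

5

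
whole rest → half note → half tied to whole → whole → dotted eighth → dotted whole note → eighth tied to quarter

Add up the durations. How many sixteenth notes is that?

In sixteenth notes: whole rest = 16; half note = 8; half tied to whole (half + whole) = 24; whole = 16; dotted eighth = 3; dotted whole note = 24; eighth tied to quarter (eighth + quarter) = 6.
Sum: 16 + 8 + 24 + 16 + 3 + 24 + 6 = 97 sixteenth notes.

97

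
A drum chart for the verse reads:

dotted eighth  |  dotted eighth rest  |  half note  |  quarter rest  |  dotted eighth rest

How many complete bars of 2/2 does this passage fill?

1

One bar of 2/2 = 16 sixteenth notes.
Working in sixteenth notes: dotted eighth = 3; dotted eighth rest = 3; half note = 8; quarter rest = 4; dotted eighth rest = 3.
Total: 3 + 3 + 8 + 4 + 3 = 21.
21 ÷ 16 = 1 complete bar with 5 left over.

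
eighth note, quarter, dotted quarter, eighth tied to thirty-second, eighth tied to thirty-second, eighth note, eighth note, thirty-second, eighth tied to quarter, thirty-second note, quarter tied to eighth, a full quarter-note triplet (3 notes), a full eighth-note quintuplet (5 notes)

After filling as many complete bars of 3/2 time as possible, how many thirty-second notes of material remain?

4

One bar of 3/2 = 48 thirty-second notes.
Express everything in thirty-second notes: eighth note = 4; quarter = 8; dotted quarter = 12; eighth tied to thirty-second (eighth + thirty-second) = 5; eighth tied to thirty-second (eighth + thirty-second) = 5; eighth note = 4; eighth note = 4; thirty-second = 1; eighth tied to quarter (eighth + quarter) = 12; thirty-second note = 1; quarter tied to eighth (quarter + eighth) = 12; a full quarter-note triplet (3 notes) (three triplet quarters span one half) = 16; a full eighth-note quintuplet (5 notes) (five quintuplet eighths span one half) = 16.
Adding: 4 + 8 + 12 + 5 + 5 + 4 + 4 + 1 + 12 + 1 + 12 + 16 + 16 = 100.
100 ÷ 48 = 2 complete bars with 4 thirty-second notes remaining.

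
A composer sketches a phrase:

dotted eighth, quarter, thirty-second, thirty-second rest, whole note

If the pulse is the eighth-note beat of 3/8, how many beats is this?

One eighth-note beat = 4 thirty-second notes.
Convert each value to thirty-second notes: dotted eighth = 6; quarter = 8; thirty-second = 1; thirty-second rest = 1; whole note = 32.
Altogether 6 + 8 + 1 + 1 + 32 = 48.
48 ÷ 4 = 12 beats.

12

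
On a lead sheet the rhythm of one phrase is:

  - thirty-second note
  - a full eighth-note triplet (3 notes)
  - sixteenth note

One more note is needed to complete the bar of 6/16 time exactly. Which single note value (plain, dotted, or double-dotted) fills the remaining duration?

The bar of 6/16 = 12 thirty-second notes.
Convert each value to thirty-second notes: thirty-second note = 1; a full eighth-note triplet (3 notes) (three triplet eighths span one quarter) = 8; sixteenth note = 2.
Altogether 1 + 8 + 2 = 11.
Remaining: 12 − 11 = 1 thirty-second note, which is a thirty-second note.

thirty-second note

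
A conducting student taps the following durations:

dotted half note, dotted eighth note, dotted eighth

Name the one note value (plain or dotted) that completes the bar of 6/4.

The bar of 6/4 = 24 sixteenth notes.
In sixteenth notes: dotted half note = 12; dotted eighth note = 3; dotted eighth = 3.
Altogether 12 + 3 + 3 = 18.
Remaining: 24 − 18 = 6 sixteenth notes, which is a dotted quarter note.

dotted quarter note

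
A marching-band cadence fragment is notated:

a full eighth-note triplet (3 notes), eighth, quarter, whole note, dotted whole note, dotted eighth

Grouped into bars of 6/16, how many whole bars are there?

8

One bar of 6/16 = 6 sixteenth notes.
Working in sixteenth notes: a full eighth-note triplet (3 notes) (three triplet eighths span one quarter) = 4; eighth = 2; quarter = 4; whole note = 16; dotted whole note = 24; dotted eighth = 3.
Total: 4 + 2 + 4 + 16 + 24 + 3 = 53.
53 ÷ 6 = 8 complete bars with 5 left over.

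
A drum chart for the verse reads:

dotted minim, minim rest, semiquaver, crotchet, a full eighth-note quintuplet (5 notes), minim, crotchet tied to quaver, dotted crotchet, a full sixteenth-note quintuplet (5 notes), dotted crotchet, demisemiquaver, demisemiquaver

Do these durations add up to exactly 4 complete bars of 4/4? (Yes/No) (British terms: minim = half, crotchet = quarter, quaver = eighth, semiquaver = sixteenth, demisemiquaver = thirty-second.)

Yes

One bar of 4/4 = 32 thirty-second notes, so 4 bars = 128.
Working in thirty-second notes: dotted minim = 24; minim rest = 16; semiquaver = 2; crotchet = 8; a full eighth-note quintuplet (5 notes) (five quintuplet eighths span one half) = 16; minim = 16; crotchet tied to quaver (crotchet + quaver) = 12; dotted crotchet = 12; a full sixteenth-note quintuplet (5 notes) (five quintuplet sixteenths span one quarter) = 8; dotted crotchet = 12; demisemiquaver = 1; demisemiquaver = 1.
Altogether 24 + 16 + 2 + 8 + 16 + 16 + 12 + 12 + 8 + 12 + 1 + 1 = 128.
128 equals 128, so the answer is Yes.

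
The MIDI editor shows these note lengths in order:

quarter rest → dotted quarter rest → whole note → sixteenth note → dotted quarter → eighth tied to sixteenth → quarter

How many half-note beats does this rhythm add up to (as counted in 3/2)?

One half-note beat = 8 sixteenth notes.
Express everything in sixteenth notes: quarter rest = 4; dotted quarter rest = 6; whole note = 16; sixteenth note = 1; dotted quarter = 6; eighth tied to sixteenth (eighth + sixteenth) = 3; quarter = 4.
Total: 4 + 6 + 16 + 1 + 6 + 3 + 4 = 40.
40 ÷ 8 = 5 beats.

5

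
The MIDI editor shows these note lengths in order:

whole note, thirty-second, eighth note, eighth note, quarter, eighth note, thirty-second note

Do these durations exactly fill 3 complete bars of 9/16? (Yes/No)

One bar of 9/16 = 18 thirty-second notes, so 3 bars = 54.
In thirty-second notes: whole note = 32; thirty-second = 1; eighth note = 4; eighth note = 4; quarter = 8; eighth note = 4; thirty-second note = 1.
Altogether 32 + 1 + 4 + 4 + 8 + 4 + 1 = 54.
54 equals 54, so the answer is Yes.

Yes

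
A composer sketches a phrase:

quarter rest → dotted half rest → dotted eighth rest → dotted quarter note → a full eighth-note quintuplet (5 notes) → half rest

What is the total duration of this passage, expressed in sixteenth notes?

41

Each duration in sixteenth notes: quarter rest = 4; dotted half rest = 12; dotted eighth rest = 3; dotted quarter note = 6; a full eighth-note quintuplet (5 notes) (five quintuplet eighths span one half) = 8; half rest = 8.
Total: 4 + 12 + 3 + 6 + 8 + 8 = 41 sixteenth notes.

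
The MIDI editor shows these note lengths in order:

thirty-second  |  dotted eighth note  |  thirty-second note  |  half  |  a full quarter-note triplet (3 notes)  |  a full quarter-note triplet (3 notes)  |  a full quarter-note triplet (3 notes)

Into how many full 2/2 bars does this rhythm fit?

2

One bar of 2/2 = 32 thirty-second notes.
Working in thirty-second notes: thirty-second = 1; dotted eighth note = 6; thirty-second note = 1; half = 16; a full quarter-note triplet (3 notes) (three triplet quarters span one half) = 16; a full quarter-note triplet (3 notes) (three triplet quarters span one half) = 16; a full quarter-note triplet (3 notes) (three triplet quarters span one half) = 16.
Altogether 1 + 6 + 1 + 16 + 16 + 16 + 16 = 72.
72 ÷ 32 = 2 complete bars with 8 left over.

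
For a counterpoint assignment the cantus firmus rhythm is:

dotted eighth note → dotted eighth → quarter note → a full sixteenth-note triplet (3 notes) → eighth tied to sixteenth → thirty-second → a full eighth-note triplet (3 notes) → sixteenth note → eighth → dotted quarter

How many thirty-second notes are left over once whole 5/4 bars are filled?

One bar of 5/4 = 40 thirty-second notes.
Working in thirty-second notes: dotted eighth note = 6; dotted eighth = 6; quarter note = 8; a full sixteenth-note triplet (3 notes) (three triplet sixteenths span one eighth) = 4; eighth tied to sixteenth (eighth + sixteenth) = 6; thirty-second = 1; a full eighth-note triplet (3 notes) (three triplet eighths span one quarter) = 8; sixteenth note = 2; eighth = 4; dotted quarter = 12.
Altogether 6 + 6 + 8 + 4 + 6 + 1 + 8 + 2 + 4 + 12 = 57.
57 ÷ 40 = 1 complete bar with 17 thirty-second notes remaining.

17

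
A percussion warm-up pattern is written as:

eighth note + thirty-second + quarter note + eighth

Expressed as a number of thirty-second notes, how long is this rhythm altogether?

Each duration in thirty-second notes: eighth note = 4; thirty-second = 1; quarter note = 8; eighth = 4.
Sum: 4 + 1 + 8 + 4 = 17 thirty-second notes.

17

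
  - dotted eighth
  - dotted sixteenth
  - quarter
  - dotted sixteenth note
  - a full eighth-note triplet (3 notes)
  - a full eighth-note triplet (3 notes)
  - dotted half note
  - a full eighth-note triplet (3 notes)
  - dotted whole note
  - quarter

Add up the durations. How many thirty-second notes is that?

In thirty-second notes: dotted eighth = 6; dotted sixteenth = 3; quarter = 8; dotted sixteenth note = 3; a full eighth-note triplet (3 notes) (three triplet eighths span one quarter) = 8; a full eighth-note triplet (3 notes) (three triplet eighths span one quarter) = 8; dotted half note = 24; a full eighth-note triplet (3 notes) (three triplet eighths span one quarter) = 8; dotted whole note = 48; quarter = 8.
Altogether 6 + 3 + 8 + 3 + 8 + 8 + 24 + 8 + 48 + 8 = 124 thirty-second notes.

124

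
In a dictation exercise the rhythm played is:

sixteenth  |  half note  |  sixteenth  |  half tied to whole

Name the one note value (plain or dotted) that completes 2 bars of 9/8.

eighth note

2 bars of 9/8 = 36 sixteenth notes.
Convert each value to sixteenth notes: sixteenth = 1; half note = 8; sixteenth = 1; half tied to whole (half + whole) = 24.
Sum: 1 + 8 + 1 + 24 = 34.
Remaining: 36 − 34 = 2 sixteenth notes, which is a eighth note.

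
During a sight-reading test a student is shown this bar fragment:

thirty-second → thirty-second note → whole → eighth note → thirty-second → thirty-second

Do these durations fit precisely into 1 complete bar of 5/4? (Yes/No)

One bar of 5/4 = 40 thirty-second notes.
Each duration in thirty-second notes: thirty-second = 1; thirty-second note = 1; whole = 32; eighth note = 4; thirty-second = 1; thirty-second = 1.
Adding: 1 + 1 + 32 + 4 + 1 + 1 = 40.
40 equals 40, so the answer is Yes.

Yes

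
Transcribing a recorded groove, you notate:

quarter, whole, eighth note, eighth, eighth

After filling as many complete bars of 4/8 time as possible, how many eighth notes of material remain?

1

One bar of 4/8 = 4 eighth notes.
In eighth notes: quarter = 2; whole = 8; eighth note = 1; eighth = 1; eighth = 1.
Sum: 2 + 8 + 1 + 1 + 1 = 13.
13 ÷ 4 = 3 complete bars with 1 eighth note remaining.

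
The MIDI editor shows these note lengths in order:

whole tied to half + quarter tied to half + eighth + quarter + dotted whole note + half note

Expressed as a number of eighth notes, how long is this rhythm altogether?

37

Each duration in eighth notes: whole tied to half (whole + half) = 12; quarter tied to half (quarter + half) = 6; eighth = 1; quarter = 2; dotted whole note = 12; half note = 4.
Sum: 12 + 6 + 1 + 2 + 12 + 4 = 37 eighth notes.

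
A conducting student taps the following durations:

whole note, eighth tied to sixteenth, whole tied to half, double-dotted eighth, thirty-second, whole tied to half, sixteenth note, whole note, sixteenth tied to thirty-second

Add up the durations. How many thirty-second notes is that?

179

Each duration in thirty-second notes: whole note = 32; eighth tied to sixteenth (eighth + sixteenth) = 6; whole tied to half (whole + half) = 48; double-dotted eighth = 7; thirty-second = 1; whole tied to half (whole + half) = 48; sixteenth note = 2; whole note = 32; sixteenth tied to thirty-second (sixteenth + thirty-second) = 3.
Altogether 32 + 6 + 48 + 7 + 1 + 48 + 2 + 32 + 3 = 179 thirty-second notes.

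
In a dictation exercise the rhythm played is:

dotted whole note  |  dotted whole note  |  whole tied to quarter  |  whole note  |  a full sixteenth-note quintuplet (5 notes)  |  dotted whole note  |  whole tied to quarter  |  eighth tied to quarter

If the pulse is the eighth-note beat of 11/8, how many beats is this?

69

One eighth-note beat = 2 sixteenth notes.
Each duration in sixteenth notes: dotted whole note = 24; dotted whole note = 24; whole tied to quarter (whole + quarter) = 20; whole note = 16; a full sixteenth-note quintuplet (5 notes) (five quintuplet sixteenths span one quarter) = 4; dotted whole note = 24; whole tied to quarter (whole + quarter) = 20; eighth tied to quarter (eighth + quarter) = 6.
Altogether 24 + 24 + 20 + 16 + 4 + 24 + 20 + 6 = 138.
138 ÷ 2 = 69 beats.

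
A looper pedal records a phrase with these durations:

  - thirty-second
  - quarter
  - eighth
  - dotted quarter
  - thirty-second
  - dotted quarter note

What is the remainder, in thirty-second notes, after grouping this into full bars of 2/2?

One bar of 2/2 = 32 thirty-second notes.
Express everything in thirty-second notes: thirty-second = 1; quarter = 8; eighth = 4; dotted quarter = 12; thirty-second = 1; dotted quarter note = 12.
Adding: 1 + 8 + 4 + 12 + 1 + 12 = 38.
38 ÷ 32 = 1 complete bar with 6 thirty-second notes remaining.

6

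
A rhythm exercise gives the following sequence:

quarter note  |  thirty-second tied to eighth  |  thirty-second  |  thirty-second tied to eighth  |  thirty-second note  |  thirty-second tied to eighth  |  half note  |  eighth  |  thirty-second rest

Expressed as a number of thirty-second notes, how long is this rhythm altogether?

Convert each value to thirty-second notes: quarter note = 8; thirty-second tied to eighth (thirty-second + eighth) = 5; thirty-second = 1; thirty-second tied to eighth (thirty-second + eighth) = 5; thirty-second note = 1; thirty-second tied to eighth (thirty-second + eighth) = 5; half note = 16; eighth = 4; thirty-second rest = 1.
Adding: 8 + 5 + 1 + 5 + 1 + 5 + 16 + 4 + 1 = 46 thirty-second notes.

46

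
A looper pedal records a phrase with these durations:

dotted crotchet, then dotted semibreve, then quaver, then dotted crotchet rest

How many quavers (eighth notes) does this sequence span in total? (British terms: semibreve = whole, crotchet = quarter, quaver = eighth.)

Convert each value to eighth notes: dotted crotchet = 3; dotted semibreve = 12; quaver = 1; dotted crotchet rest = 3.
Total: 3 + 12 + 1 + 3 = 19 eighth notes.

19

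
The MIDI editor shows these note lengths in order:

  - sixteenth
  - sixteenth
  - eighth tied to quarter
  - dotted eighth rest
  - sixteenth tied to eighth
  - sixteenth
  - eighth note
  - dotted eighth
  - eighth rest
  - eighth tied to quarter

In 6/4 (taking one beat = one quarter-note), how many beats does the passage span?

One quarter-note beat = 4 sixteenth notes.
Each duration in sixteenth notes: sixteenth = 1; sixteenth = 1; eighth tied to quarter (eighth + quarter) = 6; dotted eighth rest = 3; sixteenth tied to eighth (sixteenth + eighth) = 3; sixteenth = 1; eighth note = 2; dotted eighth = 3; eighth rest = 2; eighth tied to quarter (eighth + quarter) = 6.
Altogether 1 + 1 + 6 + 3 + 3 + 1 + 2 + 3 + 2 + 6 = 28.
28 ÷ 4 = 7 beats.

7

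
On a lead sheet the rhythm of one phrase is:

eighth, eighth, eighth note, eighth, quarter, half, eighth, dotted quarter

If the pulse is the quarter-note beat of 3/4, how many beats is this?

7

One quarter-note beat = 2 eighth notes.
In eighth notes: eighth = 1; eighth = 1; eighth note = 1; eighth = 1; quarter = 2; half = 4; eighth = 1; dotted quarter = 3.
Sum: 1 + 1 + 1 + 1 + 2 + 4 + 1 + 3 = 14.
14 ÷ 2 = 7 beats.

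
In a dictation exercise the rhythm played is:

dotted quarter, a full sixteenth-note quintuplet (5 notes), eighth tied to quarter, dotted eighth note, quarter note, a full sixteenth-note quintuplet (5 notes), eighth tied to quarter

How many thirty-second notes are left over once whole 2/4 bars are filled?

One bar of 2/4 = 8 sixteenth notes.
Working in sixteenth notes: dotted quarter = 6; a full sixteenth-note quintuplet (5 notes) (five quintuplet sixteenths span one quarter) = 4; eighth tied to quarter (eighth + quarter) = 6; dotted eighth note = 3; quarter note = 4; a full sixteenth-note quintuplet (5 notes) (five quintuplet sixteenths span one quarter) = 4; eighth tied to quarter (eighth + quarter) = 6.
Adding: 6 + 4 + 6 + 3 + 4 + 4 + 6 = 33.
33 ÷ 8 = 4 complete bars with 1 sixteenth note remaining = 2 thirty-second notes.

2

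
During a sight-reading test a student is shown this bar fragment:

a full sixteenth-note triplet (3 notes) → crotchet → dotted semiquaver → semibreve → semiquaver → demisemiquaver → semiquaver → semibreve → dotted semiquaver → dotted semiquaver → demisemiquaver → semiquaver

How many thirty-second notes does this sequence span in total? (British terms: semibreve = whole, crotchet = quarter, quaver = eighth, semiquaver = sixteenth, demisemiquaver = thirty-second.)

Each duration in thirty-second notes: a full sixteenth-note triplet (3 notes) (three triplet sixteenths span one eighth) = 4; crotchet = 8; dotted semiquaver = 3; semibreve = 32; semiquaver = 2; demisemiquaver = 1; semiquaver = 2; semibreve = 32; dotted semiquaver = 3; dotted semiquaver = 3; demisemiquaver = 1; semiquaver = 2.
Total: 4 + 8 + 3 + 32 + 2 + 1 + 2 + 32 + 3 + 3 + 1 + 2 = 93 thirty-second notes.

93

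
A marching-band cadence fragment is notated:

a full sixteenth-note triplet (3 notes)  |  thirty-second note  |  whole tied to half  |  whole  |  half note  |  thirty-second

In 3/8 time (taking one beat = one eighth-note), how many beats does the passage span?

One eighth-note beat = 4 thirty-second notes.
Each duration in thirty-second notes: a full sixteenth-note triplet (3 notes) (three triplet sixteenths span one eighth) = 4; thirty-second note = 1; whole tied to half (whole + half) = 48; whole = 32; half note = 16; thirty-second = 1.
Adding: 4 + 1 + 48 + 32 + 16 + 1 = 102.
102 ÷ 4 = 25.5 beats.

25.5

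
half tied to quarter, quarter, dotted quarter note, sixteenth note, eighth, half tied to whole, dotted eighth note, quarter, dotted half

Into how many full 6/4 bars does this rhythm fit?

One bar of 6/4 = 24 sixteenth notes.
Working in sixteenth notes: half tied to quarter (half + quarter) = 12; quarter = 4; dotted quarter note = 6; sixteenth note = 1; eighth = 2; half tied to whole (half + whole) = 24; dotted eighth note = 3; quarter = 4; dotted half = 12.
Total: 12 + 4 + 6 + 1 + 2 + 24 + 3 + 4 + 12 = 68.
68 ÷ 24 = 2 complete bars with 20 left over.

2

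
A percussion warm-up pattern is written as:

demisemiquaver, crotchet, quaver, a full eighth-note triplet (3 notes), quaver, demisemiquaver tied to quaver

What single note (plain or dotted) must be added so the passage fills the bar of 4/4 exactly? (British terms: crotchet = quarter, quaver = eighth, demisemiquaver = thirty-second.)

sixteenth note

The bar of 4/4 = 32 thirty-second notes.
Each duration in thirty-second notes: demisemiquaver = 1; crotchet = 8; quaver = 4; a full eighth-note triplet (3 notes) (three triplet eighths span one quarter) = 8; quaver = 4; demisemiquaver tied to quaver (demisemiquaver + quaver) = 5.
Sum: 1 + 8 + 4 + 8 + 4 + 5 = 30.
Remaining: 32 − 30 = 2 thirty-second notes, which is a sixteenth note.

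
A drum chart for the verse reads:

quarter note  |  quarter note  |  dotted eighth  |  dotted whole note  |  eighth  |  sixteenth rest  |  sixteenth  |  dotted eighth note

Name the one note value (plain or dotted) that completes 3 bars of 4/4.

dotted quarter note

3 bars of 4/4 = 48 sixteenth notes.
In sixteenth notes: quarter note = 4; quarter note = 4; dotted eighth = 3; dotted whole note = 24; eighth = 2; sixteenth rest = 1; sixteenth = 1; dotted eighth note = 3.
Sum: 4 + 4 + 3 + 24 + 2 + 1 + 1 + 3 = 42.
Remaining: 48 − 42 = 6 sixteenth notes, which is a dotted quarter note.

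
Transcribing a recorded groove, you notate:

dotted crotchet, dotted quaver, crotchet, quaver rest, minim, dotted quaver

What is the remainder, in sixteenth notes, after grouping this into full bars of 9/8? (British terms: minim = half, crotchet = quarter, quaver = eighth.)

8

One bar of 9/8 = 18 sixteenth notes.
Working in sixteenth notes: dotted crotchet = 6; dotted quaver = 3; crotchet = 4; quaver rest = 2; minim = 8; dotted quaver = 3.
Total: 6 + 3 + 4 + 2 + 8 + 3 = 26.
26 ÷ 18 = 1 complete bar with 8 sixteenth notes remaining.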